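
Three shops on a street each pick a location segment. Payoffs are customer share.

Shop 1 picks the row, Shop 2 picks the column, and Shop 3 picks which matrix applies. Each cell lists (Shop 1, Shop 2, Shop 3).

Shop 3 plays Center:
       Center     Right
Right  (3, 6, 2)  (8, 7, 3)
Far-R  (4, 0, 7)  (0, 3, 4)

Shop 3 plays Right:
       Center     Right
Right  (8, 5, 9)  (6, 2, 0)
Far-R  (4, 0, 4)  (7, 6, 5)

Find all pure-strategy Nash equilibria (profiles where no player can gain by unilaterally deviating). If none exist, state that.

Shop 1 against (Center, Center): payoffs 3, 4 → best response Far-R.
Shop 1 against (Center, Right): payoffs 8, 4 → best response Right.
Shop 1 against (Right, Center): payoffs 8, 0 → best response Right.
Shop 1 against (Right, Right): payoffs 6, 7 → best response Far-R.
Shop 2 against (Right, Center): payoffs 6, 7 → best response Right.
Shop 2 against (Right, Right): payoffs 5, 2 → best response Center.
Shop 2 against (Far-R, Center): payoffs 0, 3 → best response Right.
Shop 2 against (Far-R, Right): payoffs 0, 6 → best response Right.
Shop 3 against (Right, Center): payoffs 2, 9 → best response Right.
Shop 3 against (Right, Right): payoffs 3, 0 → best response Center.
Shop 3 against (Far-R, Center): payoffs 7, 4 → best response Center.
Shop 3 against (Far-R, Right): payoffs 4, 5 → best response Right.
Mutual best responses: (Right, Center, Right); (Right, Right, Center); (Far-R, Right, Right).

(Right, Center, Right) and (Right, Right, Center) and (Far-R, Right, Right)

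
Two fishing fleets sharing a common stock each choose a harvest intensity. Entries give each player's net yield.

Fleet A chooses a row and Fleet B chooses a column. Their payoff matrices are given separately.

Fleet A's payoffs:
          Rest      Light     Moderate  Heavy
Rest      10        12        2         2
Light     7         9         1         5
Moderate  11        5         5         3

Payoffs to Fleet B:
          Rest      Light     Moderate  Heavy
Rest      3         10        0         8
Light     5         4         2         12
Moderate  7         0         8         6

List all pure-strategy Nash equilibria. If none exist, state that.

Mark each player's best response to every combination of opponents' strategies; a profile where every player is best-responding is a pure Nash equilibrium.
Fleet A against Rest: payoffs 10, 7, 11 → best response Moderate.
Fleet A against Light: payoffs 12, 9, 5 → best response Rest.
Fleet A against Moderate: payoffs 2, 1, 5 → best response Moderate.
Fleet A against Heavy: payoffs 2, 5, 3 → best response Light.
Fleet B against Rest: payoffs 3, 10, 0, 8 → best response Light.
Fleet B against Light: payoffs 5, 4, 2, 12 → best response Heavy.
Fleet B against Moderate: payoffs 7, 0, 8, 6 → best response Moderate.
Mutual best responses: (Rest, Light); (Light, Heavy); (Moderate, Moderate).

Pure-strategy Nash equilibria: (Rest, Light); (Light, Heavy); (Moderate, Moderate)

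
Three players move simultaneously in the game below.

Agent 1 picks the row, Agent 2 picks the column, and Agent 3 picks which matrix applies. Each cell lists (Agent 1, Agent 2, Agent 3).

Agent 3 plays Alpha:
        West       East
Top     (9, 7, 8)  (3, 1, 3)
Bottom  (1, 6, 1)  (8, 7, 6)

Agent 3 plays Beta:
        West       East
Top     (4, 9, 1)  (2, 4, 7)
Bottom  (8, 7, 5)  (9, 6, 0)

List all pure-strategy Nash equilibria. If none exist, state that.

The pure Nash equilibria are (Top, West, Alpha); (Bottom, West, Beta); (Bottom, East, Alpha).

Mark each player's best response to every combination of opponents' strategies; a profile where every player is best-responding is a pure Nash equilibrium.
Agent 1 against (West, Alpha): payoffs 9, 1 → best response Top.
Agent 1 against (West, Beta): payoffs 4, 8 → best response Bottom.
Agent 1 against (East, Alpha): payoffs 3, 8 → best response Bottom.
Agent 1 against (East, Beta): payoffs 2, 9 → best response Bottom.
Agent 2 against (Top, Alpha): payoffs 7, 1 → best response West.
Agent 2 against (Top, Beta): payoffs 9, 4 → best response West.
Agent 2 against (Bottom, Alpha): payoffs 6, 7 → best response East.
Agent 2 against (Bottom, Beta): payoffs 7, 6 → best response West.
Agent 3 against (Top, West): payoffs 8, 1 → best response Alpha.
Agent 3 against (Top, East): payoffs 3, 7 → best response Beta.
Agent 3 against (Bottom, West): payoffs 1, 5 → best response Beta.
Agent 3 against (Bottom, East): payoffs 6, 0 → best response Alpha.
Mutual best responses: (Top, West, Alpha); (Bottom, West, Beta); (Bottom, East, Alpha).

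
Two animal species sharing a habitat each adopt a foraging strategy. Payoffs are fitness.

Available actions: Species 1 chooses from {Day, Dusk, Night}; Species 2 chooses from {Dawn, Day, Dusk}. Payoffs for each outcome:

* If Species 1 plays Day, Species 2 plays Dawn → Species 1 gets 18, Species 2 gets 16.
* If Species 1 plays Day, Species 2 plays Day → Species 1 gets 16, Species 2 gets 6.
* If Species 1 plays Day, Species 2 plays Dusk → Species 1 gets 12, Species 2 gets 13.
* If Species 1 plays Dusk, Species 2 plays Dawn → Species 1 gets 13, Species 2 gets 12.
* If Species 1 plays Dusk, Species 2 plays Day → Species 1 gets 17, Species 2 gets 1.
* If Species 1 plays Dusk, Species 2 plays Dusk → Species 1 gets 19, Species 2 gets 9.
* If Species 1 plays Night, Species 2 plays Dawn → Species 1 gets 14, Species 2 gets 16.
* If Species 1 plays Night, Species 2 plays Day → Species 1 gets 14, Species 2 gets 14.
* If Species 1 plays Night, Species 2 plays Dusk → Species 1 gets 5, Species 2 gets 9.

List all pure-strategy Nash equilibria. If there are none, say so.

(Day, Dawn): Species 1 gets 18, best alternative 14; Species 2 gets 16, best alternative 13. No profitable deviation — NE.
(Day, Day): Species 1 can switch to Dusk (16 → 17). Not NE.
(Day, Dusk): Species 1 can switch to Dusk (12 → 19). Not NE.
(Dusk, Dawn): Species 1 can switch to Day (13 → 18). Not NE.
(Dusk, Day): Species 2 can switch to Dawn (1 → 12). Not NE.
(Dusk, Dusk): Species 2 can switch to Dawn (9 → 12). Not NE.
(Night, Dawn): Species 1 can switch to Day (14 → 18). Not NE.
(Night, Day): Species 1 can switch to Day (14 → 16). Not NE.
(Night, Dusk): Species 1 can switch to Day (5 → 12). Not NE.

(Day, Dawn)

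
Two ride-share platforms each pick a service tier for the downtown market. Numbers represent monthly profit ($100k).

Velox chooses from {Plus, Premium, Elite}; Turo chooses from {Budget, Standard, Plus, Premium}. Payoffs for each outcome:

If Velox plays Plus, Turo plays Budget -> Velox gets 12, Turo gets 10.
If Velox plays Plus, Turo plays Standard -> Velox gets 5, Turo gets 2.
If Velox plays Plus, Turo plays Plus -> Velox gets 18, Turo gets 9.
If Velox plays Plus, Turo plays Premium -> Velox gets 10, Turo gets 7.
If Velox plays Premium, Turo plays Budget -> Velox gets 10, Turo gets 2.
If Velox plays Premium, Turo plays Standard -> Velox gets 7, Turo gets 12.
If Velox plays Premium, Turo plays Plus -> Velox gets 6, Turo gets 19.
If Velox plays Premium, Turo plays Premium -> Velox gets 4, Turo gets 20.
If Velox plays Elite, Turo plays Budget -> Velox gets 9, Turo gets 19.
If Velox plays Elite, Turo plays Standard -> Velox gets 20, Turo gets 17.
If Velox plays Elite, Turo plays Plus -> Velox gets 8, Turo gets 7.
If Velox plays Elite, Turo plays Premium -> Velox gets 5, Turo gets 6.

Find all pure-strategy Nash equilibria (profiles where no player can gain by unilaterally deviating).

The unique pure-strategy Nash equilibrium is (Plus, Budget).

Check each profile: it is a Nash equilibrium iff no player can strictly gain by switching unilaterally.
(Plus, Budget): Velox gets 12, best alternative 10; Turo gets 10, best alternative 9. No profitable deviation — NE.
(Plus, Standard): Velox can switch to Premium (5 → 7). Not NE.
(Plus, Plus): Turo can switch to Budget (9 → 10). Not NE.
(Plus, Premium): Turo can switch to Budget (7 → 10). Not NE.
(Premium, Budget): Velox can switch to Plus (10 → 12). Not NE.
(Premium, Standard): Velox can switch to Elite (7 → 20). Not NE.
(Premium, Plus): Velox can switch to Plus (6 → 18). Not NE.
(Premium, Premium): Velox can switch to Plus (4 → 10). Not NE.
(Elite, Budget): Velox can switch to Plus (9 → 12). Not NE.
(The remaining 3 profiles each have a profitable deviation by the same check.)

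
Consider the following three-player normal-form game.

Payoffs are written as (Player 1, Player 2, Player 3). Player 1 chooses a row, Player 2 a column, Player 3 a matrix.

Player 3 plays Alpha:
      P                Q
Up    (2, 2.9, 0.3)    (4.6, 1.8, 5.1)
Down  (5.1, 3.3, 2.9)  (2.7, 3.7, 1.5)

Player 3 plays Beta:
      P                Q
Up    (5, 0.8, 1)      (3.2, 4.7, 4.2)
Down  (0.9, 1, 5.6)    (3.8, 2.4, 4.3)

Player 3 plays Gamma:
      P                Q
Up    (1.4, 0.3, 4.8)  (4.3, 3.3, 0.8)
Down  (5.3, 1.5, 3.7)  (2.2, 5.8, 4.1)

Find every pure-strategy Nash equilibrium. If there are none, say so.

(Up, P, Alpha): Player 1 can switch to Down (2 → 5.1). Not NE.
(Up, P, Beta): Player 2 can switch to Q (0.8 → 4.7). Not NE.
(Up, P, Gamma): Player 1 can switch to Down (1.4 → 5.3). Not NE.
(Up, Q, Alpha): Player 2 can switch to P (1.8 → 2.9). Not NE.
(Up, Q, Beta): Player 1 can switch to Down (3.2 → 3.8). Not NE.
(Up, Q, Gamma): Player 3 can switch to Alpha (0.8 → 5.1). Not NE.
(Down, P, Alpha): Player 2 can switch to Q (3.3 → 3.7). Not NE.
(Down, P, Beta): Player 1 can switch to Up (0.9 → 5). Not NE.
(Down, P, Gamma): Player 2 can switch to Q (1.5 → 5.8). Not NE.
(Down, Q, Alpha): Player 1 can switch to Up (2.7 → 4.6). Not NE.
(Down, Q, Beta): Player 1 gets 3.8, best alternative 3.2; Player 2 gets 2.4, best alternative 1; Player 3 gets 4.3, best alternative 4.1. No profitable deviation — NE.
(The remaining 1 profile has a profitable deviation by the same check.)

(Down, Q, Beta)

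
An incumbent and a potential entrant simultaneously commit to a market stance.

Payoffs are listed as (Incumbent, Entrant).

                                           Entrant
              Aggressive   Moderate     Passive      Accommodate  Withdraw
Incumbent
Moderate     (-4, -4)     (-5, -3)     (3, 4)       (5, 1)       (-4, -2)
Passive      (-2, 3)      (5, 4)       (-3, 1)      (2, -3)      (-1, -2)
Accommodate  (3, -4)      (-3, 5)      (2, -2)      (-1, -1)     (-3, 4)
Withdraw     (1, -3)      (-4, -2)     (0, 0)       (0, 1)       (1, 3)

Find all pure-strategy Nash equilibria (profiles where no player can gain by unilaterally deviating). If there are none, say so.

Incumbent against Aggressive: payoffs -4, -2, 3, 1 → best response Accommodate.
Incumbent against Moderate: payoffs -5, 5, -3, -4 → best response Passive.
Incumbent against Passive: payoffs 3, -3, 2, 0 → best response Moderate.
Incumbent against Accommodate: payoffs 5, 2, -1, 0 → best response Moderate.
Incumbent against Withdraw: payoffs -4, -1, -3, 1 → best response Withdraw.
Entrant against Moderate: payoffs -4, -3, 4, 1, -2 → best response Passive.
Entrant against Passive: payoffs 3, 4, 1, -3, -2 → best response Moderate.
Entrant against Accommodate: payoffs -4, 5, -2, -1, 4 → best response Moderate.
Entrant against Withdraw: payoffs -3, -2, 0, 1, 3 → best response Withdraw.
Mutual best responses: (Moderate, Passive); (Passive, Moderate); (Withdraw, Withdraw).

The pure Nash equilibria are (Moderate, Passive), (Passive, Moderate), (Withdraw, Withdraw).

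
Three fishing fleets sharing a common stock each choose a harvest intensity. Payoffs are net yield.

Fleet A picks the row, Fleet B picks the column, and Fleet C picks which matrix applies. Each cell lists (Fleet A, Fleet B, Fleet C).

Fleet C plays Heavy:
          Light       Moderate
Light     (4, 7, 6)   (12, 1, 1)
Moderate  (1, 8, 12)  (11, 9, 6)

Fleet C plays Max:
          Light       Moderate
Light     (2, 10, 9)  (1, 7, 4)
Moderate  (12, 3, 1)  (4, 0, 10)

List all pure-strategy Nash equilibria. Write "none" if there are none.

Fleet A against (Light, Heavy): payoffs 4, 1 → best response Light.
Fleet A against (Light, Max): payoffs 2, 12 → best response Moderate.
Fleet A against (Moderate, Heavy): payoffs 12, 11 → best response Light.
Fleet A against (Moderate, Max): payoffs 1, 4 → best response Moderate.
Fleet B against (Light, Heavy): payoffs 7, 1 → best response Light.
Fleet B against (Light, Max): payoffs 10, 7 → best response Light.
Fleet B against (Moderate, Heavy): payoffs 8, 9 → best response Moderate.
Fleet B against (Moderate, Max): payoffs 3, 0 → best response Light.
Fleet C against (Light, Light): payoffs 6, 9 → best response Max.
Fleet C against (Light, Moderate): payoffs 1, 4 → best response Max.
Fleet C against (Moderate, Light): payoffs 12, 1 → best response Heavy.
Fleet C against (Moderate, Moderate): payoffs 6, 10 → best response Max.
No profile is a mutual best response for all players.

none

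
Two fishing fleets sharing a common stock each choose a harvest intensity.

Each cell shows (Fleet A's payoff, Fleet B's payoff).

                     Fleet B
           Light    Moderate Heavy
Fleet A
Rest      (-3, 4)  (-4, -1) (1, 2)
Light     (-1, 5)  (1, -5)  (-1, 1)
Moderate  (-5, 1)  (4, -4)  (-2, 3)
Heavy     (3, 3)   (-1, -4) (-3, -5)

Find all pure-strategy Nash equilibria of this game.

The unique pure-strategy Nash equilibrium is (Heavy, Light).

Mark each player's best response to every combination of opponents' strategies; a profile where every player is best-responding is a pure Nash equilibrium.
Fleet A against Light: payoffs -3, -1, -5, 3 → best response Heavy.
Fleet A against Moderate: payoffs -4, 1, 4, -1 → best response Moderate.
Fleet A against Heavy: payoffs 1, -1, -2, -3 → best response Rest.
Fleet B against Rest: payoffs 4, -1, 2 → best response Light.
Fleet B against Light: payoffs 5, -5, 1 → best response Light.
Fleet B against Moderate: payoffs 1, -4, 3 → best response Heavy.
Fleet B against Heavy: payoffs 3, -4, -5 → best response Light.
Mutual best responses: (Heavy, Light).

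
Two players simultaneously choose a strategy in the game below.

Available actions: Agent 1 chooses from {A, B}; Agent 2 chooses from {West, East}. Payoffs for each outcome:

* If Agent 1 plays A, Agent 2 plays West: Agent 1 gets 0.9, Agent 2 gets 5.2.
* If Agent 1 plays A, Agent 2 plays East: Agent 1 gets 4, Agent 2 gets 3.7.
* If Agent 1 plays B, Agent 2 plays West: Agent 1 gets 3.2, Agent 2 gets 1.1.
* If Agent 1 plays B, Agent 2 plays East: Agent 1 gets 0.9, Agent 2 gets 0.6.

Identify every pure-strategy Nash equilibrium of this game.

Agent 1 against West: payoffs 0.9, 3.2 → best response B.
Agent 1 against East: payoffs 4, 0.9 → best response A.
Agent 2 against A: payoffs 5.2, 3.7 → best response West.
Agent 2 against B: payoffs 1.1, 0.6 → best response West.
Mutual best responses: (B, West).

(B, West)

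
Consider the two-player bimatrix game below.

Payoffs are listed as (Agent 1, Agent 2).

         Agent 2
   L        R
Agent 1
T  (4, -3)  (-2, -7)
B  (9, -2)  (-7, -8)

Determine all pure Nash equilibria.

Check each profile: it is a Nash equilibrium iff no player can strictly gain by switching unilaterally.
(T, L): Agent 1 can switch to B (4 → 9). Not NE.
(T, R): Agent 2 can switch to L (-7 → -3). Not NE.
(B, L): Agent 1 gets 9, best alternative 4; Agent 2 gets -2, best alternative -8. No profitable deviation — NE.
(B, R): Agent 1 can switch to T (-7 → -2). Not NE.

Pure NE: (B, L)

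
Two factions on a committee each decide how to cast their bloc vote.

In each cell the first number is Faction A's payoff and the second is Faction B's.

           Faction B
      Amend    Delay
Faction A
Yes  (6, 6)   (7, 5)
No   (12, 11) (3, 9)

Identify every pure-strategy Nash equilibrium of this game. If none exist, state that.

Mark each player's best response to every combination of opponents' strategies; a profile where every player is best-responding is a pure Nash equilibrium.
Faction A against Amend: payoffs 6, 12 → best response No.
Faction A against Delay: payoffs 7, 3 → best response Yes.
Faction B against Yes: payoffs 6, 5 → best response Amend.
Faction B against No: payoffs 11, 9 → best response Amend.
Mutual best responses: (No, Amend).

(No, Amend)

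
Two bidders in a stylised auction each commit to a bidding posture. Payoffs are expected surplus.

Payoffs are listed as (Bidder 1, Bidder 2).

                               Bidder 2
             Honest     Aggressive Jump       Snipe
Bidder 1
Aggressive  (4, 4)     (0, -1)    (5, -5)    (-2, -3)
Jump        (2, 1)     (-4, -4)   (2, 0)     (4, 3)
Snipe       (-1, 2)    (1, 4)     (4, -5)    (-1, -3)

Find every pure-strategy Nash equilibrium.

Mark each player's best response to every combination of opponents' strategies; a profile where every player is best-responding is a pure Nash equilibrium.
Bidder 1 against Honest: payoffs 4, 2, -1 → best response Aggressive.
Bidder 1 against Aggressive: payoffs 0, -4, 1 → best response Snipe.
Bidder 1 against Jump: payoffs 5, 2, 4 → best response Aggressive.
Bidder 1 against Snipe: payoffs -2, 4, -1 → best response Jump.
Bidder 2 against Aggressive: payoffs 4, -1, -5, -3 → best response Honest.
Bidder 2 against Jump: payoffs 1, -4, 0, 3 → best response Snipe.
Bidder 2 against Snipe: payoffs 2, 4, -5, -3 → best response Aggressive.
Mutual best responses: (Aggressive, Honest); (Jump, Snipe); (Snipe, Aggressive).

The pure Nash equilibria are (Aggressive, Honest); (Jump, Snipe); (Snipe, Aggressive).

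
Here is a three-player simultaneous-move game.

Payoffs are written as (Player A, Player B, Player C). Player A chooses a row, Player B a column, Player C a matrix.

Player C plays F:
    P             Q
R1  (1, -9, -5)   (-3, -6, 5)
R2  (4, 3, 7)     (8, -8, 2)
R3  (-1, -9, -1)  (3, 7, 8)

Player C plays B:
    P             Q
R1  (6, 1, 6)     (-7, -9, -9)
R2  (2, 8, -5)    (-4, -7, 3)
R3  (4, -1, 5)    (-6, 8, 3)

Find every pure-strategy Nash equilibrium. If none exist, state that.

(R1, P, B); (R2, P, F)

Player A against (P, F): payoffs 1, 4, -1 → best response R2.
Player A against (P, B): payoffs 6, 2, 4 → best response R1.
Player A against (Q, F): payoffs -3, 8, 3 → best response R2.
Player A against (Q, B): payoffs -7, -4, -6 → best response R2.
Player B against (R1, F): payoffs -9, -6 → best response Q.
Player B against (R1, B): payoffs 1, -9 → best response P.
Player B against (R2, F): payoffs 3, -8 → best response P.
Player B against (R2, B): payoffs 8, -7 → best response P.
Player B against (R3, F): payoffs -9, 7 → best response Q.
Player B against (R3, B): payoffs -1, 8 → best response Q.
Player C against (R1, P): payoffs -5, 6 → best response B.
Player C against (R1, Q): payoffs 5, -9 → best response F.
Player C against (R2, P): payoffs 7, -5 → best response F.
Player C against (R2, Q): payoffs 2, 3 → best response B.
Player C against (R3, P): payoffs -1, 5 → best response B.
Player C against (R3, Q): payoffs 8, 3 → best response F.
Mutual best responses: (R1, P, B); (R2, P, F).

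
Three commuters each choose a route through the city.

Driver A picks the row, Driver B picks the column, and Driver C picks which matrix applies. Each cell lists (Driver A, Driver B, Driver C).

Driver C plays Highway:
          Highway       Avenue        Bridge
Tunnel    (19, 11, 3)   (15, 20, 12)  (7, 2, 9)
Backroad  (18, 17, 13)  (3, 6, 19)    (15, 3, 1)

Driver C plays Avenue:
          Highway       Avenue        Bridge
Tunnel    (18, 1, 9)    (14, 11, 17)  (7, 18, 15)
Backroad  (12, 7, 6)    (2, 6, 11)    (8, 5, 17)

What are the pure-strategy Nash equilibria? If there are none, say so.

No pure-strategy Nash equilibrium.

(Tunnel, Highway, Highway): Driver B can switch to Avenue (11 → 20). Not NE.
(Tunnel, Highway, Avenue): Driver B can switch to Avenue (1 → 11). Not NE.
(Tunnel, Avenue, Highway): Driver C can switch to Avenue (12 → 17). Not NE.
(Tunnel, Avenue, Avenue): Driver B can switch to Bridge (11 → 18). Not NE.
(Tunnel, Bridge, Highway): Driver A can switch to Backroad (7 → 15). Not NE.
(Tunnel, Bridge, Avenue): Driver A can switch to Backroad (7 → 8). Not NE.
(Backroad, Highway, Highway): Driver A can switch to Tunnel (18 → 19). Not NE.
(Backroad, Highway, Avenue): Driver A can switch to Tunnel (12 → 18). Not NE.
(Backroad, Avenue, Highway): Driver A can switch to Tunnel (3 → 15). Not NE.
(Backroad, Avenue, Avenue): Driver A can switch to Tunnel (2 → 14). Not NE.
(The remaining 2 profiles each have a profitable deviation by the same check.)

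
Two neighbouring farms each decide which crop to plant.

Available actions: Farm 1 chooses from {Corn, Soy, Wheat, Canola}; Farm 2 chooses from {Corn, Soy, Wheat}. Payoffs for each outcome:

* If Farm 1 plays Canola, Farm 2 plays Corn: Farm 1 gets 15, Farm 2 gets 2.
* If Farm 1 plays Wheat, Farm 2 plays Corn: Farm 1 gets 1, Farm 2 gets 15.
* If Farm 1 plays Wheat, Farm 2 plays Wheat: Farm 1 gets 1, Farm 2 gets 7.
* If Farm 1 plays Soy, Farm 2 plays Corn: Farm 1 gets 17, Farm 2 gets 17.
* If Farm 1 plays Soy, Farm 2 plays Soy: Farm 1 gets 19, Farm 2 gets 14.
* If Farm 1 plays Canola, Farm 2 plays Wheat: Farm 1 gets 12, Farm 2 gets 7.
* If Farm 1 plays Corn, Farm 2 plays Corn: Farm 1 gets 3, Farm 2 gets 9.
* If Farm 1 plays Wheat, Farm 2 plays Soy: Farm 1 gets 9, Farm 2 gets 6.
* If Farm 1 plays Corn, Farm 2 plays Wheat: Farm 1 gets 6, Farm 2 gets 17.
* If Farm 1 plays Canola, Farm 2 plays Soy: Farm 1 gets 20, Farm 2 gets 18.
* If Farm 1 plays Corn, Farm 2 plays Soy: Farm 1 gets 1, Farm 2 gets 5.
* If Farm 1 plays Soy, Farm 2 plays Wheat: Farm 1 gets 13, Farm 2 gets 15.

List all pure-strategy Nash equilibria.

The pure Nash equilibria are (Soy, Corn), (Canola, Soy).

Farm 1 against Corn: payoffs 3, 17, 1, 15 → best response Soy.
Farm 1 against Soy: payoffs 1, 19, 9, 20 → best response Canola.
Farm 1 against Wheat: payoffs 6, 13, 1, 12 → best response Soy.
Farm 2 against Corn: payoffs 9, 5, 17 → best response Wheat.
Farm 2 against Soy: payoffs 17, 14, 15 → best response Corn.
Farm 2 against Wheat: payoffs 15, 6, 7 → best response Corn.
Farm 2 against Canola: payoffs 2, 18, 7 → best response Soy.
Mutual best responses: (Soy, Corn); (Canola, Soy).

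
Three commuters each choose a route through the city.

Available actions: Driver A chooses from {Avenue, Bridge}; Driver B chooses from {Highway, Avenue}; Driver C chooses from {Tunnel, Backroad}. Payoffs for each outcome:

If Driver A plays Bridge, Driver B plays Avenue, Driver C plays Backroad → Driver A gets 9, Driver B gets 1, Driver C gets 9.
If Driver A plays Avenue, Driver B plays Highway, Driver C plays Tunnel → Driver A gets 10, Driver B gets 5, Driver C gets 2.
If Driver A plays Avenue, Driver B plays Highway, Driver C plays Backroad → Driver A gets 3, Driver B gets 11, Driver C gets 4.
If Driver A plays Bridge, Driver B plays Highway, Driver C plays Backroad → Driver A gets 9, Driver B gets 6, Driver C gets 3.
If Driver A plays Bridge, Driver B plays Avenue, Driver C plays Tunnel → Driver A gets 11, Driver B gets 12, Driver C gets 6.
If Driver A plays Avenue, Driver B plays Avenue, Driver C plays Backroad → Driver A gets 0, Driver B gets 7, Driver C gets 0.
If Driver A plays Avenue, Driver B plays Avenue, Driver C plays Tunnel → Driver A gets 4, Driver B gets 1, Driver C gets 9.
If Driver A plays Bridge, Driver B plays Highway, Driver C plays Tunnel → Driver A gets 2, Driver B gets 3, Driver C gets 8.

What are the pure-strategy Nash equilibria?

(Avenue, Highway, Tunnel): Driver C can switch to Backroad (2 → 4). Not NE.
(Avenue, Highway, Backroad): Driver A can switch to Bridge (3 → 9). Not NE.
(Avenue, Avenue, Tunnel): Driver A can switch to Bridge (4 → 11). Not NE.
(Avenue, Avenue, Backroad): Driver A can switch to Bridge (0 → 9). Not NE.
(Bridge, Highway, Tunnel): Driver A can switch to Avenue (2 → 10). Not NE.
(Bridge, Highway, Backroad): Driver C can switch to Tunnel (3 → 8). Not NE.
(Bridge, Avenue, Tunnel): Driver C can switch to Backroad (6 → 9). Not NE.
(Bridge, Avenue, Backroad): Driver B can switch to Highway (1 → 6). Not NE.

none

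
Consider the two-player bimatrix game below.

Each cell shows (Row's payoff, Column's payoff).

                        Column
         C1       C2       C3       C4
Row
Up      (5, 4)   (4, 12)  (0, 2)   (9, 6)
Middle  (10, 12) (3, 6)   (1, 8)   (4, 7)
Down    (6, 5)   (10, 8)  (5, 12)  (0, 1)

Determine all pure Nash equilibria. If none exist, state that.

Mark each player's best response to every combination of opponents' strategies; a profile where every player is best-responding is a pure Nash equilibrium.
Row against C1: payoffs 5, 10, 6 → best response Middle.
Row against C2: payoffs 4, 3, 10 → best response Down.
Row against C3: payoffs 0, 1, 5 → best response Down.
Row against C4: payoffs 9, 4, 0 → best response Up.
Column against Up: payoffs 4, 12, 2, 6 → best response C2.
Column against Middle: payoffs 12, 6, 8, 7 → best response C1.
Column against Down: payoffs 5, 8, 12, 1 → best response C3.
Mutual best responses: (Middle, C1); (Down, C3).

The pure Nash equilibria are (Middle, C1) and (Down, C3).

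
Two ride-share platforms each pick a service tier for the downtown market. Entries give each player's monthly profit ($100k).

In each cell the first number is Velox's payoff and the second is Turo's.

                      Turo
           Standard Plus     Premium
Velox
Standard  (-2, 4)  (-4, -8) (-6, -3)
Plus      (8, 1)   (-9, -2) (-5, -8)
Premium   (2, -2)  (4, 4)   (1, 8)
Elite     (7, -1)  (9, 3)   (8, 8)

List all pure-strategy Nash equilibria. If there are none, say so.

The pure Nash equilibria are (Plus, Standard); (Elite, Premium).

(Standard, Standard): Velox can switch to Plus (-2 → 8). Not NE.
(Standard, Plus): Velox can switch to Premium (-4 → 4). Not NE.
(Standard, Premium): Velox can switch to Plus (-6 → -5). Not NE.
(Plus, Standard): Velox gets 8, best alternative 7; Turo gets 1, best alternative -2. No profitable deviation — NE.
(Plus, Plus): Velox can switch to Standard (-9 → -4). Not NE.
(Plus, Premium): Velox can switch to Premium (-5 → 1). Not NE.
(Premium, Standard): Velox can switch to Plus (2 → 8). Not NE.
(Premium, Plus): Velox can switch to Elite (4 → 9). Not NE.
(Premium, Premium): Velox can switch to Elite (1 → 8). Not NE.
(Elite, Premium): Velox gets 8, best alternative 1; Turo gets 8, best alternative 3. No profitable deviation — NE.
(The remaining 2 profiles each have a profitable deviation by the same check.)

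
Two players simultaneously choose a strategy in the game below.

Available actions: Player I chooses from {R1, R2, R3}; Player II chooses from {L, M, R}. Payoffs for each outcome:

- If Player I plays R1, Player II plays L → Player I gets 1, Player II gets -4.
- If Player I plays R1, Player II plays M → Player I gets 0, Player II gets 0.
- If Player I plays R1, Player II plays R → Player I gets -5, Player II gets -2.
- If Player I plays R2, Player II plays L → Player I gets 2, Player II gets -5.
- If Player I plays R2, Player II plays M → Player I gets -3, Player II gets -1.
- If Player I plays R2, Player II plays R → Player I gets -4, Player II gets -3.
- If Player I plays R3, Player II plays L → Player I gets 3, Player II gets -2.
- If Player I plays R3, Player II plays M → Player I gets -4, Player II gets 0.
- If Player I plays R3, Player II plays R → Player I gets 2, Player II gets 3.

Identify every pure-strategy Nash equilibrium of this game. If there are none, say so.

(R1, M) and (R3, R)

(R1, L): Player I can switch to R2 (1 → 2). Not NE.
(R1, M): Player I gets 0, best alternative -3; Player II gets 0, best alternative -2. No profitable deviation — NE.
(R1, R): Player I can switch to R2 (-5 → -4). Not NE.
(R2, L): Player I can switch to R3 (2 → 3). Not NE.
(R2, M): Player I can switch to R1 (-3 → 0). Not NE.
(R2, R): Player I can switch to R3 (-4 → 2). Not NE.
(R3, L): Player II can switch to M (-2 → 0). Not NE.
(R3, M): Player I can switch to R1 (-4 → 0). Not NE.
(R3, R): Player I gets 2, best alternative -4; Player II gets 3, best alternative 0. No profitable deviation — NE.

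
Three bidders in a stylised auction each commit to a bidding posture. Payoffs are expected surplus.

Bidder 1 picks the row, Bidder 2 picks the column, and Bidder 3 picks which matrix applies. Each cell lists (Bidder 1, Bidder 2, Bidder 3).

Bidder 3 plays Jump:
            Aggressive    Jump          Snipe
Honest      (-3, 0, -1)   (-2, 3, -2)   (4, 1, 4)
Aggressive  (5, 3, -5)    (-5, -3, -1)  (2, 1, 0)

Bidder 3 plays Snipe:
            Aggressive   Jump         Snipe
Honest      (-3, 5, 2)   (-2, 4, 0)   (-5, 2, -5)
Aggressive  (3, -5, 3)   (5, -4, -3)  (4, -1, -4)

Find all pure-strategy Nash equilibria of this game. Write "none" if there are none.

Bidder 1 against (Aggressive, Jump): payoffs -3, 5 → best response Aggressive.
Bidder 1 against (Aggressive, Snipe): payoffs -3, 3 → best response Aggressive.
Bidder 1 against (Jump, Jump): payoffs -2, -5 → best response Honest.
Bidder 1 against (Jump, Snipe): payoffs -2, 5 → best response Aggressive.
Bidder 1 against (Snipe, Jump): payoffs 4, 2 → best response Honest.
Bidder 1 against (Snipe, Snipe): payoffs -5, 4 → best response Aggressive.
Bidder 2 against (Honest, Jump): payoffs 0, 3, 1 → best response Jump.
Bidder 2 against (Honest, Snipe): payoffs 5, 4, 2 → best response Aggressive.
Bidder 2 against (Aggressive, Jump): payoffs 3, -3, 1 → best response Aggressive.
Bidder 2 against (Aggressive, Snipe): payoffs -5, -4, -1 → best response Snipe.
Bidder 3 against (Honest, Aggressive): payoffs -1, 2 → best response Snipe.
Bidder 3 against (Honest, Jump): payoffs -2, 0 → best response Snipe.
Bidder 3 against (Honest, Snipe): payoffs 4, -5 → best response Jump.
Bidder 3 against (Aggressive, Aggressive): payoffs -5, 3 → best response Snipe.
Bidder 3 against (Aggressive, Jump): payoffs -1, -3 → best response Jump.
Bidder 3 against (Aggressive, Snipe): payoffs 0, -4 → best response Jump.
No profile is a mutual best response for all players.

This game has no pure Nash equilibrium.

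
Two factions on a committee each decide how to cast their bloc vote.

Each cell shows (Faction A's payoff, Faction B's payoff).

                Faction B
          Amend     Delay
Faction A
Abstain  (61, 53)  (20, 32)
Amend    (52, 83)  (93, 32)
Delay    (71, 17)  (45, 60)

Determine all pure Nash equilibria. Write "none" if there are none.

Mark each player's best response to every combination of opponents' strategies; a profile where every player is best-responding is a pure Nash equilibrium.
Faction A against Amend: payoffs 61, 52, 71 → best response Delay.
Faction A against Delay: payoffs 20, 93, 45 → best response Amend.
Faction B against Abstain: payoffs 53, 32 → best response Amend.
Faction B against Amend: payoffs 83, 32 → best response Amend.
Faction B against Delay: payoffs 17, 60 → best response Delay.
No profile is a mutual best response for all players.

There is no pure-strategy Nash equilibrium.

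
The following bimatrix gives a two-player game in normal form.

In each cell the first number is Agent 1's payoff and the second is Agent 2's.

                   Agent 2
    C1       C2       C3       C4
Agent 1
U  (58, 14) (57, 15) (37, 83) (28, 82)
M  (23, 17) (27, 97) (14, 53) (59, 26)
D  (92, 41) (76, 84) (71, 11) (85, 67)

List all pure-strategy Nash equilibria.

(U, C1): Agent 1 can switch to D (58 → 92). Not NE.
(U, C2): Agent 1 can switch to D (57 → 76). Not NE.
(U, C3): Agent 1 can switch to D (37 → 71). Not NE.
(U, C4): Agent 1 can switch to M (28 → 59). Not NE.
(M, C1): Agent 1 can switch to U (23 → 58). Not NE.
(M, C2): Agent 1 can switch to U (27 → 57). Not NE.
(D, C2): Agent 1 gets 76, best alternative 57; Agent 2 gets 84, best alternative 67. No profitable deviation — NE.
(The remaining 5 profiles each have a profitable deviation by the same check.)

The unique pure-strategy Nash equilibrium is (D, C2).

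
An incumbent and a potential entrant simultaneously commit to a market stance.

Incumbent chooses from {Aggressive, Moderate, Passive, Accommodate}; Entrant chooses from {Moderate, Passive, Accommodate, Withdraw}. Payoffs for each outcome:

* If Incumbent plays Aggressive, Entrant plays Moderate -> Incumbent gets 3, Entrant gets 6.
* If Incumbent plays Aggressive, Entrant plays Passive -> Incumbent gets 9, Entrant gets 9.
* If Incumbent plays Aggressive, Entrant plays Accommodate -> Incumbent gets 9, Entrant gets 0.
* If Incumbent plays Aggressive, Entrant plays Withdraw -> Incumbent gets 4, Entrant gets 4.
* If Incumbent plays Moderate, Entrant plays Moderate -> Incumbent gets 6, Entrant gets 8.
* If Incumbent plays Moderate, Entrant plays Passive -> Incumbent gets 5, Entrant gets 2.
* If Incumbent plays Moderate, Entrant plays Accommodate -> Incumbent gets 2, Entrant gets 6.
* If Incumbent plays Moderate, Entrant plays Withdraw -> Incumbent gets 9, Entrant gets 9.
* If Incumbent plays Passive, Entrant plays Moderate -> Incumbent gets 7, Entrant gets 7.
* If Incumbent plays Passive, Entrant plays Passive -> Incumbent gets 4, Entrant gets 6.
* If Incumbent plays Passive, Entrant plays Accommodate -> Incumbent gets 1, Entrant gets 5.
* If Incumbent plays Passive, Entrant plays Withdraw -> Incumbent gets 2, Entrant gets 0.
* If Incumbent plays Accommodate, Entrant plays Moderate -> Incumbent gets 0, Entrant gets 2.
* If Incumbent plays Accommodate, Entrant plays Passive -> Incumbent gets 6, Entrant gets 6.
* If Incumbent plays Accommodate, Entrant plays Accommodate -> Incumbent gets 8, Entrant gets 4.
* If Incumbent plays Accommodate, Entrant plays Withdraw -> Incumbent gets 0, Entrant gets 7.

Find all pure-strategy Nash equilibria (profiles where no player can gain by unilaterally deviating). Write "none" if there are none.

For each strategy profile, look for a profitable unilateral deviation.
(Aggressive, Moderate): Incumbent can switch to Moderate (3 → 6). Not NE.
(Aggressive, Passive): Incumbent gets 9, best alternative 6; Entrant gets 9, best alternative 6. No profitable deviation — NE.
(Aggressive, Accommodate): Entrant can switch to Moderate (0 → 6). Not NE.
(Aggressive, Withdraw): Incumbent can switch to Moderate (4 → 9). Not NE.
(Moderate, Moderate): Incumbent can switch to Passive (6 → 7). Not NE.
(Moderate, Passive): Incumbent can switch to Aggressive (5 → 9). Not NE.
(Moderate, Accommodate): Incumbent can switch to Aggressive (2 → 9). Not NE.
(Moderate, Withdraw): Incumbent gets 9, best alternative 4; Entrant gets 9, best alternative 8. No profitable deviation — NE.
(Passive, Moderate): Incumbent gets 7, best alternative 6; Entrant gets 7, best alternative 6. No profitable deviation — NE.
(Passive, Passive): Incumbent can switch to Aggressive (4 → 9). Not NE.
(Passive, Accommodate): Incumbent can switch to Aggressive (1 → 9). Not NE.
(The remaining 5 profiles each have a profitable deviation by the same check.)

(Aggressive, Passive); (Moderate, Withdraw); (Passive, Moderate)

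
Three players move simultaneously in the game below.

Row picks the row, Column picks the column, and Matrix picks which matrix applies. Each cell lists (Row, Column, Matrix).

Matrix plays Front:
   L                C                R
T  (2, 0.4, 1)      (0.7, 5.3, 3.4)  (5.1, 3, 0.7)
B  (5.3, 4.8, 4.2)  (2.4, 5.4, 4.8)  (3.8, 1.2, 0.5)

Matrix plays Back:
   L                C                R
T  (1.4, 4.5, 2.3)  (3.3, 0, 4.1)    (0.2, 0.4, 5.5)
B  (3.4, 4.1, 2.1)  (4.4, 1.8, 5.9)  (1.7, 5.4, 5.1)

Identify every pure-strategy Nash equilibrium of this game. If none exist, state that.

For each player, find the best response to each opponent profile; mutual best responses are the pure NE.
Row against (L, Front): payoffs 2, 5.3 → best response B.
Row against (L, Back): payoffs 1.4, 3.4 → best response B.
Row against (C, Front): payoffs 0.7, 2.4 → best response B.
Row against (C, Back): payoffs 3.3, 4.4 → best response B.
Row against (R, Front): payoffs 5.1, 3.8 → best response T.
Row against (R, Back): payoffs 0.2, 1.7 → best response B.
Column against (T, Front): payoffs 0.4, 5.3, 3 → best response C.
Column against (T, Back): payoffs 4.5, 0, 0.4 → best response L.
Column against (B, Front): payoffs 4.8, 5.4, 1.2 → best response C.
Column against (B, Back): payoffs 4.1, 1.8, 5.4 → best response R.
Matrix against (T, L): payoffs 1, 2.3 → best response Back.
Matrix against (T, C): payoffs 3.4, 4.1 → best response Back.
Matrix against (T, R): payoffs 0.7, 5.5 → best response Back.
Matrix against (B, L): payoffs 4.2, 2.1 → best response Front.
Matrix against (B, C): payoffs 4.8, 5.9 → best response Back.
Matrix against (B, R): payoffs 0.5, 5.1 → best response Back.
Mutual best responses: (B, R, Back).

The unique pure-strategy Nash equilibrium is (B, R, Back).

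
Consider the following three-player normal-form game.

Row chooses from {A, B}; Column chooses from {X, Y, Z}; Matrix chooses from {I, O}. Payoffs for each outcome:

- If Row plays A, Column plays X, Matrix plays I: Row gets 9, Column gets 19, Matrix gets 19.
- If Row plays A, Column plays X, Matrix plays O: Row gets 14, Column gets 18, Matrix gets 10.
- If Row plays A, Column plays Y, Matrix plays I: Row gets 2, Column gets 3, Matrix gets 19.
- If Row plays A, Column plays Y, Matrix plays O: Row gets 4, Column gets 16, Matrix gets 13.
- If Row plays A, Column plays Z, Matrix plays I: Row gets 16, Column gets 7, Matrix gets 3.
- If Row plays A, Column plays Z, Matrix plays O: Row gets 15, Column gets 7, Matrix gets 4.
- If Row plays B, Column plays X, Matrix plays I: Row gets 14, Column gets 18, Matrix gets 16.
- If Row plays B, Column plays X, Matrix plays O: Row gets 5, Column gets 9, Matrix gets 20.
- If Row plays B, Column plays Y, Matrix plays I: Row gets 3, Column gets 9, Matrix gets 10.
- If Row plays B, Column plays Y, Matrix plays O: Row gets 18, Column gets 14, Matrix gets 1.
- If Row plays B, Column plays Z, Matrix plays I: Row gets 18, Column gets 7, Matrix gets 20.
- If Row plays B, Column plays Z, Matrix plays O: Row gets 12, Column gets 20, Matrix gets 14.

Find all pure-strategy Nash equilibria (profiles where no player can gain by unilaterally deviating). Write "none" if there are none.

Row against (X, I): payoffs 9, 14 → best response B.
Row against (X, O): payoffs 14, 5 → best response A.
Row against (Y, I): payoffs 2, 3 → best response B.
Row against (Y, O): payoffs 4, 18 → best response B.
Row against (Z, I): payoffs 16, 18 → best response B.
Row against (Z, O): payoffs 15, 12 → best response A.
Column against (A, I): payoffs 19, 3, 7 → best response X.
Column against (A, O): payoffs 18, 16, 7 → best response X.
Column against (B, I): payoffs 18, 9, 7 → best response X.
Column against (B, O): payoffs 9, 14, 20 → best response Z.
Matrix against (A, X): payoffs 19, 10 → best response I.
Matrix against (A, Y): payoffs 19, 13 → best response I.
Matrix against (A, Z): payoffs 3, 4 → best response O.
Matrix against (B, X): payoffs 16, 20 → best response O.
Matrix against (B, Y): payoffs 10, 1 → best response I.
Matrix against (B, Z): payoffs 20, 14 → best response I.
No profile is a mutual best response for all players.

This game has no pure Nash equilibrium.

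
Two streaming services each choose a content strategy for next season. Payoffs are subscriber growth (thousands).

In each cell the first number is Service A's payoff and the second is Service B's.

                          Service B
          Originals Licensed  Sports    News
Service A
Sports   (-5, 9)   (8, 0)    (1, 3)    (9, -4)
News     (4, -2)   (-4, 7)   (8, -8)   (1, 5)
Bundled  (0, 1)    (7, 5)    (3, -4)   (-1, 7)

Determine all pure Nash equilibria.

There is no pure-strategy Nash equilibrium.

Service A against Originals: payoffs -5, 4, 0 → best response News.
Service A against Licensed: payoffs 8, -4, 7 → best response Sports.
Service A against Sports: payoffs 1, 8, 3 → best response News.
Service A against News: payoffs 9, 1, -1 → best response Sports.
Service B against Sports: payoffs 9, 0, 3, -4 → best response Originals.
Service B against News: payoffs -2, 7, -8, 5 → best response Licensed.
Service B against Bundled: payoffs 1, 5, -4, 7 → best response News.
No profile is a mutual best response for all players.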